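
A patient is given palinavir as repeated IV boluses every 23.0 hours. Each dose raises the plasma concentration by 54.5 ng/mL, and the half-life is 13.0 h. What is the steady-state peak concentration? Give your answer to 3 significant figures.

77.1 ng/mL

k = ln 2 / 13.0 = 0.05332 h⁻¹
Fraction remaining after one interval: e^(−kτ) = e^(−0.05332 × 23.0) = 0.2934
R = 1 / (1 − 0.2934) = 1.415
Css,max = 54.5 × 1.415 ≈ 77.1 ng/mL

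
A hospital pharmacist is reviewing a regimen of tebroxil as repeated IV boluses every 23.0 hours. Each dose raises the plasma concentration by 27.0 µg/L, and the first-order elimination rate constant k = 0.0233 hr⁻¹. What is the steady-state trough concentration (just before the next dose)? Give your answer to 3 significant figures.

38.1 µg/L

Fraction remaining after one interval: e^(−kτ) = e^(−0.02330 × 23.0) = 0.5851
R = 1 / (1 − 0.5851) = 2.410
Css,max = 27.0 × 2.410 = 65.08 µg/L
Css,min = Css,max × e^(−kτ) = 65.08 × 0.5851 ≈ 38.1 µg/L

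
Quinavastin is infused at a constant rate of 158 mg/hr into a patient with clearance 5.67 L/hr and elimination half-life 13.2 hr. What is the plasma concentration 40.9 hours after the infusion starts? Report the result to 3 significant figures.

Css = rate / CL = 158 / 5.67 = 27.87 mg/L
k = ln 2 / 13.2 = 0.05251 hr⁻¹
C(t) = Css (1 − e^(−kt)) = 27.87 × (1 − e^(−2.148)) = 27.87 × 0.8832 ≈ 24.6 mg/L

24.6 mg/L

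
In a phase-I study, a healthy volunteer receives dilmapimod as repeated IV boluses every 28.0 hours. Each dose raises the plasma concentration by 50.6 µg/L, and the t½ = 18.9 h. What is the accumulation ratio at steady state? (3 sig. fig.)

k = ln 2 / 18.9 = 0.03667 h⁻¹
Fraction remaining after one interval: e^(−kτ) = e^(−0.03667 × 28.0) = 0.3581
R = 1 / (1 − 0.3581) = 1 / 0.6419 ≈ 1.56

1.56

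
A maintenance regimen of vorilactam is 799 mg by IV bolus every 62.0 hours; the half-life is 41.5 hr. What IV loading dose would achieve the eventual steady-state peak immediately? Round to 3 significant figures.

k = ln 2 / 41.5 = 0.01670 hr⁻¹
Accumulation ratio R = 1 / (1 − e^(−kτ)) = 1 / (1 − e^(−0.01670×62.0)) = 1 / (1 − 0.3550) = 1.550
Loading dose = maintenance dose × R = 799 × 1.550 ≈ 1240 mg

1240 mg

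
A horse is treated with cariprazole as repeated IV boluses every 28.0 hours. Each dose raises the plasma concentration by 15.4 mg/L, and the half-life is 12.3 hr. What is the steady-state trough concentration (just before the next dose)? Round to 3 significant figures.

k = ln 2 / 12.3 = 0.05635 hr⁻¹
Fraction remaining after one interval: e^(−kτ) = e^(−0.05635 × 28.0) = 0.2064
R = 1 / (1 − 0.2064) = 1.260
Css,max = 15.4 × 1.260 = 19.41 mg/L
Css,min = Css,max × e^(−kτ) = 19.41 × 0.2064 ≈ 4.01 mg/L

4.01 mg/L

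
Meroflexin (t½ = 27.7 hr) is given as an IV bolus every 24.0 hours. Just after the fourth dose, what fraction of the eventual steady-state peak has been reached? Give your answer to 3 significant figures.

0.909

k = ln 2 / 27.7 = 0.02502 hr⁻¹
f_n = 1 − e^(−nkτ) = 1 − e^(−4 × 0.02502 × 24.0) = 1 − e^(−2.402) = 1 − 0.09051 ≈ 0.909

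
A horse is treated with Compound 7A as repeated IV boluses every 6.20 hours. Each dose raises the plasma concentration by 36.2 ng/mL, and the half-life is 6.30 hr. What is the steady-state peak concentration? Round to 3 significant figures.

73.2 ng/mL

k = ln 2 / 6.30 = 0.1100 hr⁻¹
Fraction remaining after one interval: e^(−kτ) = e^(−0.1100 × 6.20) = 0.5055
R = 1 / (1 − 0.5055) = 2.022
Css,max = 36.2 × 2.022 ≈ 73.2 ng/mL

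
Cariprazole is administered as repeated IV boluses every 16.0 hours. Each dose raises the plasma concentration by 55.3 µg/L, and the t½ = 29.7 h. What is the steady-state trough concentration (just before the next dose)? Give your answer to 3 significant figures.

122 µg/L

k = ln 2 / 29.7 = 0.02334 h⁻¹
Fraction remaining after one interval: e^(−kτ) = e^(−0.02334 × 16.0) = 0.6884
R = 1 / (1 − 0.6884) = 3.209
Css,max = 55.3 × 3.209 = 177.5 µg/L
Css,min = Css,max × e^(−kτ) = 177.5 × 0.6884 ≈ 122 µg/L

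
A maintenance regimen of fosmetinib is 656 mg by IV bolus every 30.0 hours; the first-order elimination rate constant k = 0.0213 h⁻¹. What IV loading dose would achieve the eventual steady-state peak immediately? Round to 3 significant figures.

1390 mg

Accumulation ratio R = 1 / (1 − e^(−kτ)) = 1 / (1 − e^(−0.02130×30.0)) = 1 / (1 − 0.5278) = 2.118
Loading dose = maintenance dose × R = 656 × 2.118 ≈ 1390 mg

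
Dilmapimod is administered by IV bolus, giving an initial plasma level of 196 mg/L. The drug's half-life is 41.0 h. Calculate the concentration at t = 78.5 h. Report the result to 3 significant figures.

k = ln 2 / 41.0 = 0.01691 h⁻¹
C(t) = C₀ e^(−kt) = 196 × e^(−0.01691 × 78.5) = 196 × e^(−1.327) = 196 × 0.2652 ≈ 52.0 mg/L

52.0 mg/L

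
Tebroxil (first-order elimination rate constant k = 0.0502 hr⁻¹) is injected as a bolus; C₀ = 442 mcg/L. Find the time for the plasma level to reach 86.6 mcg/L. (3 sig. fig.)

C(t) = C₀ e^(−kt)  ⇒  t = ln(C₀/C) / k
t = ln(442/86.6) / 0.05020 = 1.630 / 0.05020 ≈ 32.5 hours

32.5 hours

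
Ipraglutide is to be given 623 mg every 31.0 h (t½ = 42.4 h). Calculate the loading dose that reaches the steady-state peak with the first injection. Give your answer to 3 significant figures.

1570 mg

k = ln 2 / 42.4 = 0.01635 h⁻¹
Accumulation ratio R = 1 / (1 − e^(−kτ)) = 1 / (1 − e^(−0.01635×31.0)) = 1 / (1 − 0.6024) = 2.515
Loading dose = maintenance dose × R = 623 × 2.515 ≈ 1570 mg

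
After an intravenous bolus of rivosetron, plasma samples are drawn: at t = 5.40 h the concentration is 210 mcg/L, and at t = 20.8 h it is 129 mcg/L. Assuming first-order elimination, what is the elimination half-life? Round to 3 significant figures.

k = ln(C₁/C₂) / (t₂ − t₁) = ln(210/129) / (20.8 − 5.40)
  = 0.4873 / 15.40 = 0.03164 h⁻¹
t½ = ln 2 / k = ln 2 / 0.03164 ≈ 21.9 hours

21.9 hours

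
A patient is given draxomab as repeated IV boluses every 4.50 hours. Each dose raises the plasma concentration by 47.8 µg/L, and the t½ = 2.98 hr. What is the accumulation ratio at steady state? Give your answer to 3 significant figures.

k = ln 2 / 2.98 = 0.2326 hr⁻¹
Fraction remaining after one interval: e^(−kτ) = e^(−0.2326 × 4.50) = 0.3511
R = 1 / (1 − 0.3511) = 1 / 0.6489 ≈ 1.54

1.54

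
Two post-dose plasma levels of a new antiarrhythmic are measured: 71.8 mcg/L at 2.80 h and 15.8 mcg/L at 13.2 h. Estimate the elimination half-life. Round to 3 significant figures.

4.76 hours

k = ln(C₁/C₂) / (t₂ − t₁) = ln(71.8/15.8) / (13.2 − 2.80)
  = 1.514 / 10.40 = 0.1456 h⁻¹
t½ = ln 2 / k = ln 2 / 0.1456 ≈ 4.76 hours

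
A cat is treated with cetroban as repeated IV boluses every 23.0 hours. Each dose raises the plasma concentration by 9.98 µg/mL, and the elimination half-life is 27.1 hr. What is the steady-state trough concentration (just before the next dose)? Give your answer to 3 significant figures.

12.5 µg/mL

k = ln 2 / 27.1 = 0.02558 hr⁻¹
Fraction remaining after one interval: e^(−kτ) = e^(−0.02558 × 23.0) = 0.5553
R = 1 / (1 − 0.5553) = 2.249
Css,max = 9.98 × 2.249 = 22.44 µg/mL
Css,min = Css,max × e^(−kτ) = 22.44 × 0.5553 ≈ 12.5 µg/mL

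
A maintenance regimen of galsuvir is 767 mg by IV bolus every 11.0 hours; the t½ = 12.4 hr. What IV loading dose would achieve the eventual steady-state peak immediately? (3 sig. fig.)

1670 mg

k = ln 2 / 12.4 = 0.05590 hr⁻¹
Accumulation ratio R = 1 / (1 − e^(−kτ)) = 1 / (1 − e^(−0.05590×11.0)) = 1 / (1 − 0.5407) = 2.177
Loading dose = maintenance dose × R = 767 × 2.177 ≈ 1670 mg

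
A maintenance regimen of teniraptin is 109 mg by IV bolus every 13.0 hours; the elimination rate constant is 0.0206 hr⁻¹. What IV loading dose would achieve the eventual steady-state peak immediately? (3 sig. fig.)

Accumulation ratio R = 1 / (1 − e^(−kτ)) = 1 / (1 − e^(−0.02060×13.0)) = 1 / (1 − 0.7651) = 4.256
Loading dose = maintenance dose × R = 109 × 4.256 ≈ 464 mg

464 mg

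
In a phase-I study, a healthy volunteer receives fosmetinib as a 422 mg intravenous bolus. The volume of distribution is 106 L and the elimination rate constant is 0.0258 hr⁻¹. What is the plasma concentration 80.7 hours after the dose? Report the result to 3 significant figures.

0.496 µg/mL

C₀ = dose / V = 422 / 106 = 3.981 µg/mL
C(t) = C₀ e^(−kt) = 3.981 × e^(−0.02580 × 80.7) = 3.981 × e^(−2.082) = 3.981 × 0.1247 ≈ 0.496 µg/mL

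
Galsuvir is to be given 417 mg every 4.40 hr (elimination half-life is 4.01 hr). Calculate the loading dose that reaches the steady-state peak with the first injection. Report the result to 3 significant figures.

783 mg

k = ln 2 / 4.01 = 0.1729 hr⁻¹
Accumulation ratio R = 1 / (1 − e^(−kτ)) = 1 / (1 − e^(−0.1729×4.40)) = 1 / (1 − 0.4674) = 1.878
Loading dose = maintenance dose × R = 417 × 1.878 ≈ 783 mg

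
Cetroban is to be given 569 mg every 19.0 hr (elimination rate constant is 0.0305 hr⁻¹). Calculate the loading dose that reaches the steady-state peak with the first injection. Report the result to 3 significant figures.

1290 mg

Accumulation ratio R = 1 / (1 − e^(−kτ)) = 1 / (1 − e^(−0.03050×19.0)) = 1 / (1 − 0.5602) = 2.274
Loading dose = maintenance dose × R = 569 × 2.274 ≈ 1290 mg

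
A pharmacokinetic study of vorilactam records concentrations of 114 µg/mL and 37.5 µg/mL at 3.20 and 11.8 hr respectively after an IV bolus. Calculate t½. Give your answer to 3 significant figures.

k = ln(C₁/C₂) / (t₂ − t₁) = ln(114/37.5) / (11.8 − 3.20)
  = 1.112 / 8.600 = 0.1293 hr⁻¹
t½ = ln 2 / k = ln 2 / 0.1293 ≈ 5.36 hours

5.36 hours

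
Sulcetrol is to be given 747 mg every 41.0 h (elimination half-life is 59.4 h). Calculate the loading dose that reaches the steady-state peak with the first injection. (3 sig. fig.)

k = ln 2 / 59.4 = 0.01167 h⁻¹
Accumulation ratio R = 1 / (1 − e^(−kτ)) = 1 / (1 − e^(−0.01167×41.0)) = 1 / (1 − 0.6198) = 2.630
Loading dose = maintenance dose × R = 747 × 2.630 ≈ 1960 mg

1960 mg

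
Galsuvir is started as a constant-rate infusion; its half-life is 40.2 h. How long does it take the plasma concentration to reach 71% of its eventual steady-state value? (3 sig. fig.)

71.8 hours

k = ln 2 / 40.2 = 0.01724 h⁻¹
f = 1 − e^(−kt)  ⇒  t = −ln(1 − f) / k
t = −ln(1 − 0.71) / 0.01724 = 1.238 / 0.01724 ≈ 71.8 hours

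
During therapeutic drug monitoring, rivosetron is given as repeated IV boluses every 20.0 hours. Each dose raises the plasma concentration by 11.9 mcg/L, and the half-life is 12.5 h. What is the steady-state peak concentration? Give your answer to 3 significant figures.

k = ln 2 / 12.5 = 0.05545 h⁻¹
Fraction remaining after one interval: e^(−kτ) = e^(−0.05545 × 20.0) = 0.3299
R = 1 / (1 − 0.3299) = 1.492
Css,max = 11.9 × 1.492 ≈ 17.8 mcg/L

17.8 mcg/L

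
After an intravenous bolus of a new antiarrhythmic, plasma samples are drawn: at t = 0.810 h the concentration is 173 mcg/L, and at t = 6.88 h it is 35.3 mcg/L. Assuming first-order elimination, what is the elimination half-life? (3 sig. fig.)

2.65 hours

k = ln(C₁/C₂) / (t₂ − t₁) = ln(173/35.3) / (6.88 − 0.810)
  = 1.589 / 6.070 = 0.2618 h⁻¹
t½ = ln 2 / k = ln 2 / 0.2618 ≈ 2.65 hours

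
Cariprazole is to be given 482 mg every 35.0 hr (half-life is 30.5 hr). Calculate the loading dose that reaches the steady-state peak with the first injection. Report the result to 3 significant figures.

879 mg

k = ln 2 / 30.5 = 0.02273 hr⁻¹
Accumulation ratio R = 1 / (1 − e^(−kτ)) = 1 / (1 − e^(−0.02273×35.0)) = 1 / (1 − 0.4514) = 1.823
Loading dose = maintenance dose × R = 482 × 1.823 ≈ 879 mg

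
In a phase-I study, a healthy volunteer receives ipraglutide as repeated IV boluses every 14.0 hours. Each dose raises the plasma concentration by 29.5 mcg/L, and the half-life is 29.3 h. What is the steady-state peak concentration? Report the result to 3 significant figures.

105 mcg/L

k = ln 2 / 29.3 = 0.02366 h⁻¹
Fraction remaining after one interval: e^(−kτ) = e^(−0.02366 × 14.0) = 0.7181
R = 1 / (1 − 0.7181) = 3.547
Css,max = 29.5 × 3.547 ≈ 105 mcg/L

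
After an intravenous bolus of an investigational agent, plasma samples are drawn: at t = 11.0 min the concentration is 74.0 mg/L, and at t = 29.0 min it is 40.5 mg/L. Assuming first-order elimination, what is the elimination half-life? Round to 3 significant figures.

20.7 minutes

k = ln(C₁/C₂) / (t₂ − t₁) = ln(74.0/40.5) / (29.0 − 11.0)
  = 0.6028 / 18.00 = 0.03349 min⁻¹
t½ = ln 2 / k = ln 2 / 0.03349 ≈ 20.7 minutes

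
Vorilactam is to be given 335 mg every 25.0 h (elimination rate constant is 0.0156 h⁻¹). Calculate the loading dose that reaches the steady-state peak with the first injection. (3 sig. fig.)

Accumulation ratio R = 1 / (1 − e^(−kτ)) = 1 / (1 − e^(−0.01560×25.0)) = 1 / (1 − 0.6771) = 3.097
Loading dose = maintenance dose × R = 335 × 3.097 ≈ 1040 mg

1040 mg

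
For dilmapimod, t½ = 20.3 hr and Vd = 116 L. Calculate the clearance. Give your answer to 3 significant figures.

3.96 L/hr

k = ln 2 / t½ = ln 2 / 20.3 = 0.03415 hr⁻¹
CL = k · V = 0.03415 × 116 ≈ 3.96 L/hr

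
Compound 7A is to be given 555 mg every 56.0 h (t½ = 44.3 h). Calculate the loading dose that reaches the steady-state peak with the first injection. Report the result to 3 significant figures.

951 mg

k = ln 2 / 44.3 = 0.01565 h⁻¹
Accumulation ratio R = 1 / (1 − e^(−kτ)) = 1 / (1 − e^(−0.01565×56.0)) = 1 / (1 − 0.4164) = 1.713
Loading dose = maintenance dose × R = 555 × 1.713 ≈ 951 mg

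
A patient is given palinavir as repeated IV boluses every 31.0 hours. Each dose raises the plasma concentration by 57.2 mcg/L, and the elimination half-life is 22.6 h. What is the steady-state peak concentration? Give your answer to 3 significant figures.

93.2 mcg/L

k = ln 2 / 22.6 = 0.03067 h⁻¹
Fraction remaining after one interval: e^(−kτ) = e^(−0.03067 × 31.0) = 0.3864
R = 1 / (1 − 0.3864) = 1.630
Css,max = 57.2 × 1.630 ≈ 93.2 mcg/L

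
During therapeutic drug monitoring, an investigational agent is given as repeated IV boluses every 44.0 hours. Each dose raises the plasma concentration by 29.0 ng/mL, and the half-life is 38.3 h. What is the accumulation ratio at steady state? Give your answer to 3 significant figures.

k = ln 2 / 38.3 = 0.01810 h⁻¹
Fraction remaining after one interval: e^(−kτ) = e^(−0.01810 × 44.0) = 0.4510
R = 1 / (1 − 0.4510) = 1 / 0.5490 ≈ 1.82

1.82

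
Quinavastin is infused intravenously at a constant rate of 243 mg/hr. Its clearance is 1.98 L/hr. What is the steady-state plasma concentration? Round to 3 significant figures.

Css = infusion rate / CL = 243 / 1.98 ≈ 123 mg/L

123 mg/L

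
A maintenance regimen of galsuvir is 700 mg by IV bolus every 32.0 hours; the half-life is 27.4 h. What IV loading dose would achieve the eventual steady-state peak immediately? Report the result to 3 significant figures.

1260 mg

k = ln 2 / 27.4 = 0.02530 h⁻¹
Accumulation ratio R = 1 / (1 − e^(−kτ)) = 1 / (1 − e^(−0.02530×32.0)) = 1 / (1 − 0.4451) = 1.802
Loading dose = maintenance dose × R = 700 × 1.802 ≈ 1260 mg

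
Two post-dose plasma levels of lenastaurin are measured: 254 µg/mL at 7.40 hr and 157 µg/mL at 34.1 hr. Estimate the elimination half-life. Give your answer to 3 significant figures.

38.5 hours

k = ln(C₁/C₂) / (t₂ − t₁) = ln(254/157) / (34.1 − 7.40)
  = 0.4811 / 26.70 = 0.01802 hr⁻¹
t½ = ln 2 / k = ln 2 / 0.01802 ≈ 38.5 hours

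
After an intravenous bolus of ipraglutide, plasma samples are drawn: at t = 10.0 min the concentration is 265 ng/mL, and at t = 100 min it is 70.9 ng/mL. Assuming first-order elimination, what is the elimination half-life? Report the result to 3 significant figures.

k = ln(C₁/C₂) / (t₂ − t₁) = ln(265/70.9) / (100 − 10.0)
  = 1.318 / 90.00 = 0.01465 min⁻¹
t½ = ln 2 / k = ln 2 / 0.01465 ≈ 47.3 minutes

47.3 minutes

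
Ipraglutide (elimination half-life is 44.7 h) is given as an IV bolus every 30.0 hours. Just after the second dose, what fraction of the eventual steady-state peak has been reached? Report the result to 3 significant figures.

0.606

k = ln 2 / 44.7 = 0.01551 h⁻¹
f_n = 1 − e^(−nkτ) = 1 − e^(−2 × 0.01551 × 30.0) = 1 − e^(−0.9304) = 1 − 0.3944 ≈ 0.606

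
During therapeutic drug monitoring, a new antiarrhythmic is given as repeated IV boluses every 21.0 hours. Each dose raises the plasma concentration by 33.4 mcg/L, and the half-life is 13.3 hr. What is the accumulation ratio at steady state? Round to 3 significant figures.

1.50

k = ln 2 / 13.3 = 0.05212 hr⁻¹
Fraction remaining after one interval: e^(−kτ) = e^(−0.05212 × 21.0) = 0.3347
R = 1 / (1 − 0.3347) = 1 / 0.6653 ≈ 1.50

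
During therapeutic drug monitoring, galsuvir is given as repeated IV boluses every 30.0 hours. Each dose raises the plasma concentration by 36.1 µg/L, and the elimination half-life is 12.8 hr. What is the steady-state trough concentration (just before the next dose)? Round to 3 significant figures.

8.86 µg/L

k = ln 2 / 12.8 = 0.05415 hr⁻¹
Fraction remaining after one interval: e^(−kτ) = e^(−0.05415 × 30.0) = 0.1970
R = 1 / (1 − 0.1970) = 1.245
Css,max = 36.1 × 1.245 = 44.96 µg/L
Css,min = Css,max × e^(−kτ) = 44.96 × 0.1970 ≈ 8.86 µg/L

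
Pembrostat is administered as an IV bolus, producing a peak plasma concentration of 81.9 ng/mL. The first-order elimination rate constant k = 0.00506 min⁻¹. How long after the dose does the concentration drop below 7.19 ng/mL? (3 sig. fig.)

481 minutes

C(t) = C₀ e^(−kt)  ⇒  t = ln(C₀/C) / k
t = ln(81.9/7.19) / 0.005060 = 2.433 / 0.005060 ≈ 481 minutes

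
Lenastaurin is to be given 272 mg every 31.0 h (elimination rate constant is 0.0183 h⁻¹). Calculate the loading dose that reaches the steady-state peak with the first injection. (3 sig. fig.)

Accumulation ratio R = 1 / (1 − e^(−kτ)) = 1 / (1 − e^(−0.01830×31.0)) = 1 / (1 − 0.5671) = 2.310
Loading dose = maintenance dose × R = 272 × 2.310 ≈ 628 mg

628 mg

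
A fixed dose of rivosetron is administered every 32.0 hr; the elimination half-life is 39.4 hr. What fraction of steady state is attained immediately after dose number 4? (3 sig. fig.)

0.895

k = ln 2 / 39.4 = 0.01759 hr⁻¹
f_n = 1 − e^(−nkτ) = 1 − e^(−4 × 0.01759 × 32.0) = 1 − e^(−2.252) = 1 − 0.1052 ≈ 0.895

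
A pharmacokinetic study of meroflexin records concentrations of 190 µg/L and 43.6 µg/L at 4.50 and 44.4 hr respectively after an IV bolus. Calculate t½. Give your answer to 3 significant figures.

18.8 hours

k = ln(C₁/C₂) / (t₂ − t₁) = ln(190/43.6) / (44.4 − 4.50)
  = 1.472 / 39.90 = 0.03689 hr⁻¹
t½ = ln 2 / k = ln 2 / 0.03689 ≈ 18.8 hours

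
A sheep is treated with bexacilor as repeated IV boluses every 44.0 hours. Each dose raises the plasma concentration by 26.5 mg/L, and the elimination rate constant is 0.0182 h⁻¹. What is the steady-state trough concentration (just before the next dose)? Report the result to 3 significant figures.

Fraction remaining after one interval: e^(−kτ) = e^(−0.01820 × 44.0) = 0.4490
R = 1 / (1 − 0.4490) = 1.815
Css,max = 26.5 × 1.815 = 48.09 mg/L
Css,min = Css,max × e^(−kτ) = 48.09 × 0.4490 ≈ 21.6 mg/L

21.6 mg/L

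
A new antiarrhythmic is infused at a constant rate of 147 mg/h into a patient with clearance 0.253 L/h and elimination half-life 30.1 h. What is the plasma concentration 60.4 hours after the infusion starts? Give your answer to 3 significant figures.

Css = rate / CL = 147 / 0.253 = 581.0 mg/L
k = ln 2 / 30.1 = 0.02303 h⁻¹
C(t) = Css (1 − e^(−kt)) = 581.0 × (1 − e^(−1.391)) = 581.0 × 0.7511 ≈ 436 mg/L

436 mg/L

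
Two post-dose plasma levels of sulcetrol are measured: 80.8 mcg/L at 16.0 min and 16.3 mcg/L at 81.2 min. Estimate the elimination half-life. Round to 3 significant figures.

k = ln(C₁/C₂) / (t₂ − t₁) = ln(80.8/16.3) / (81.2 − 16.0)
  = 1.601 / 65.20 = 0.02455 min⁻¹
t½ = ln 2 / k = ln 2 / 0.02455 ≈ 28.2 minutes

28.2 minutes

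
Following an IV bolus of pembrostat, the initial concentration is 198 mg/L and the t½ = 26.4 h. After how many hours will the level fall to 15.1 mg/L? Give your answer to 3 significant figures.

98.0 hours

k = ln 2 / 26.4 = 0.02626 h⁻¹
C(t) = C₀ e^(−kt)  ⇒  t = ln(C₀/C) / k
t = ln(198/15.1) / 0.02626 = 2.574 / 0.02626 ≈ 98.0 hours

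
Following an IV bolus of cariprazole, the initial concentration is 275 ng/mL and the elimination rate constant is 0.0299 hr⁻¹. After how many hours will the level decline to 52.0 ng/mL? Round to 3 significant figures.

55.7 hours

C(t) = C₀ e^(−kt)  ⇒  t = ln(C₀/C) / k
t = ln(275/52.0) / 0.02990 = 1.666 / 0.02990 ≈ 55.7 hours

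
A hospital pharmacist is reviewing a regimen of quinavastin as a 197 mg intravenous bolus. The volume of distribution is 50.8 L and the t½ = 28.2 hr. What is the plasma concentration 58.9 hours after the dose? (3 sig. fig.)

0.912 mg/L

C₀ = dose / V = 197 / 50.8 = 3.878 mg/L
k = ln 2 / 28.2 = 0.02458 hr⁻¹
C(t) = C₀ e^(−kt) = 3.878 × e^(−0.02458 × 58.9) = 3.878 × e^(−1.448) = 3.878 × 0.2351 ≈ 0.912 mg/L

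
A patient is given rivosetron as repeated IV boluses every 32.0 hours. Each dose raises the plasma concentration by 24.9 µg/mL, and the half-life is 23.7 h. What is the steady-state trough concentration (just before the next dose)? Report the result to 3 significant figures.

k = ln 2 / 23.7 = 0.02925 h⁻¹
Fraction remaining after one interval: e^(−kτ) = e^(−0.02925 × 32.0) = 0.3922
R = 1 / (1 − 0.3922) = 1.645
Css,max = 24.9 × 1.645 = 40.97 µg/mL
Css,min = Css,max × e^(−kτ) = 40.97 × 0.3922 ≈ 16.1 µg/mL

16.1 µg/mL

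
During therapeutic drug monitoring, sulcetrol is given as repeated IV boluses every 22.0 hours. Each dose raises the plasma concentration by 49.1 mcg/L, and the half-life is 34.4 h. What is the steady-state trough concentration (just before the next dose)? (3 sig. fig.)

k = ln 2 / 34.4 = 0.02015 h⁻¹
Fraction remaining after one interval: e^(−kτ) = e^(−0.02015 × 22.0) = 0.6419
R = 1 / (1 − 0.6419) = 2.793
Css,max = 49.1 × 2.793 = 137.1 mcg/L
Css,min = Css,max × e^(−kτ) = 137.1 × 0.6419 ≈ 88.0 mcg/L

88.0 mcg/L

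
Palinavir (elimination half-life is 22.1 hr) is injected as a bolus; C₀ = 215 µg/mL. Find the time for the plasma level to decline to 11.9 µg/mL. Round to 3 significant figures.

k = ln 2 / 22.1 = 0.03136 hr⁻¹
C(t) = C₀ e^(−kt)  ⇒  t = ln(C₀/C) / k
t = ln(215/11.9) / 0.03136 = 2.894 / 0.03136 ≈ 92.3 hours

92.3 hours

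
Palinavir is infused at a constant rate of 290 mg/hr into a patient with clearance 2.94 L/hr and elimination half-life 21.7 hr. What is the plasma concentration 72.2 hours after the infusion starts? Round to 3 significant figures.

88.8 mg/L

Css = rate / CL = 290 / 2.94 = 98.64 mg/L
k = ln 2 / 21.7 = 0.03194 hr⁻¹
C(t) = Css (1 − e^(−kt)) = 98.64 × (1 − e^(−2.306)) = 98.64 × 0.9004 ≈ 88.8 mg/L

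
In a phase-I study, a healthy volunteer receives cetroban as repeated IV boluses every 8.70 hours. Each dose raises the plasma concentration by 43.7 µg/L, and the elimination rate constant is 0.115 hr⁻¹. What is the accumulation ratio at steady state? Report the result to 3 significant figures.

Fraction remaining after one interval: e^(−kτ) = e^(−0.1150 × 8.70) = 0.3677
R = 1 / (1 − 0.3677) = 1 / 0.6323 ≈ 1.58

1.58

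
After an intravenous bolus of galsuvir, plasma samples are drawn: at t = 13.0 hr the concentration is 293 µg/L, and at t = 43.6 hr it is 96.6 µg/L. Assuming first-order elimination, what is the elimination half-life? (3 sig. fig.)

k = ln(C₁/C₂) / (t₂ − t₁) = ln(293/96.6) / (43.6 − 13.0)
  = 1.110 / 30.60 = 0.03626 hr⁻¹
t½ = ln 2 / k = ln 2 / 0.03626 ≈ 19.1 hours

19.1 hours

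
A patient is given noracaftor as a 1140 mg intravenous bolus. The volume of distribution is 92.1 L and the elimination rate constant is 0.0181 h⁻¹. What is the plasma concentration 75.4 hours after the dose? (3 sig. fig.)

3.16 µg/mL

C₀ = dose / V = 1140 / 92.1 = 12.38 µg/mL
C(t) = C₀ e^(−kt) = 12.38 × e^(−0.01810 × 75.4) = 12.38 × e^(−1.365) = 12.38 × 0.2554 ≈ 3.16 µg/mL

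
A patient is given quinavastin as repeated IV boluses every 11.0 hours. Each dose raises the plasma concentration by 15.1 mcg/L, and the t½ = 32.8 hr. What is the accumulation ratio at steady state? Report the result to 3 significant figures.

4.82

k = ln 2 / 32.8 = 0.02113 hr⁻¹
Fraction remaining after one interval: e^(−kτ) = e^(−0.02113 × 11.0) = 0.7926
R = 1 / (1 − 0.7926) = 1 / 0.2074 ≈ 4.82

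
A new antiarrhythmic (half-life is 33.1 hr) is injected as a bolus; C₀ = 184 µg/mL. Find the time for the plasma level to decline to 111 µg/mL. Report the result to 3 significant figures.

24.1 hours

k = ln 2 / 33.1 = 0.02094 hr⁻¹
C(t) = C₀ e^(−kt)  ⇒  t = ln(C₀/C) / k
t = ln(184/111) / 0.02094 = 0.5054 / 0.02094 ≈ 24.1 hours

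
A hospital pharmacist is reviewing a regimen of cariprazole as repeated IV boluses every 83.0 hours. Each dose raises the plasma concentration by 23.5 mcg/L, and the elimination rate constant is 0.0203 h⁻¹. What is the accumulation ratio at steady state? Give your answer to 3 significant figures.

1.23

Fraction remaining after one interval: e^(−kτ) = e^(−0.02030 × 83.0) = 0.1855
R = 1 / (1 − 0.1855) = 1 / 0.8145 ≈ 1.23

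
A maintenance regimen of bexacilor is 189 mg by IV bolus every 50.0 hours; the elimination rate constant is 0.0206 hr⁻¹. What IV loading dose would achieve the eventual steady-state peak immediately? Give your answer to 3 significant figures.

Accumulation ratio R = 1 / (1 − e^(−kτ)) = 1 / (1 − e^(−0.02060×50.0)) = 1 / (1 − 0.3570) = 1.555
Loading dose = maintenance dose × R = 189 × 1.555 ≈ 294 mg

294 mg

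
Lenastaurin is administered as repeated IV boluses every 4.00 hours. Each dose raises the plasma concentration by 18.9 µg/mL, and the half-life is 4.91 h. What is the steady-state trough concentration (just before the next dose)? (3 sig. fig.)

k = ln 2 / 4.91 = 0.1412 h⁻¹
Fraction remaining after one interval: e^(−kτ) = e^(−0.1412 × 4.00) = 0.5685
R = 1 / (1 − 0.5685) = 2.318
Css,max = 18.9 × 2.318 = 43.80 µg/mL
Css,min = Css,max × e^(−kτ) = 43.80 × 0.5685 ≈ 24.9 µg/mL

24.9 µg/mL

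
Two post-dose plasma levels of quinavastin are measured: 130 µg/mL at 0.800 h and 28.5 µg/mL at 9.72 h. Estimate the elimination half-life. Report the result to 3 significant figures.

4.07 hours

k = ln(C₁/C₂) / (t₂ − t₁) = ln(130/28.5) / (9.72 − 0.800)
  = 1.518 / 8.920 = 0.1701 h⁻¹
t½ = ln 2 / k = ln 2 / 0.1701 ≈ 4.07 hours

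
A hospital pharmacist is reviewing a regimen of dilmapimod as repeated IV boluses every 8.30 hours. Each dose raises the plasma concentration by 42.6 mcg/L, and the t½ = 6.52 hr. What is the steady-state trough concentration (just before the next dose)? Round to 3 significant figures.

30.1 mcg/L

k = ln 2 / 6.52 = 0.1063 hr⁻¹
Fraction remaining after one interval: e^(−kτ) = e^(−0.1063 × 8.30) = 0.4138
R = 1 / (1 − 0.4138) = 1.706
Css,max = 42.6 × 1.706 = 72.67 mcg/L
Css,min = Css,max × e^(−kτ) = 72.67 × 0.4138 ≈ 30.1 mcg/L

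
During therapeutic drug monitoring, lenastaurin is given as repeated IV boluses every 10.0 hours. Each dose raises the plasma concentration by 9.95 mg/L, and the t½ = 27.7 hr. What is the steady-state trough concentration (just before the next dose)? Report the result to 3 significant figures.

35.0 mg/L

k = ln 2 / 27.7 = 0.02502 hr⁻¹
Fraction remaining after one interval: e^(−kτ) = e^(−0.02502 × 10.0) = 0.7786
R = 1 / (1 − 0.7786) = 4.517
Css,max = 9.95 × 4.517 = 44.95 mg/L
Css,min = Css,max × e^(−kτ) = 44.95 × 0.7786 ≈ 35.0 mg/L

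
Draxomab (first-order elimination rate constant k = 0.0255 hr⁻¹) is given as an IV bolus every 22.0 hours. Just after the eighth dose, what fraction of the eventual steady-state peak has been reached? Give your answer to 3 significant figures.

f_n = 1 − e^(−nkτ) = 1 − e^(−8 × 0.02550 × 22.0) = 1 − e^(−4.488) = 1 − 0.01124 ≈ 0.989

0.989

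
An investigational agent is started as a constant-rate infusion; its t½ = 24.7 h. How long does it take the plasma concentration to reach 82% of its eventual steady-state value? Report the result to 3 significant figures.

k = ln 2 / 24.7 = 0.02806 h⁻¹
f = 1 − e^(−kt)  ⇒  t = −ln(1 − f) / k
t = −ln(1 − 0.82) / 0.02806 = 1.715 / 0.02806 ≈ 61.1 hours

61.1 hours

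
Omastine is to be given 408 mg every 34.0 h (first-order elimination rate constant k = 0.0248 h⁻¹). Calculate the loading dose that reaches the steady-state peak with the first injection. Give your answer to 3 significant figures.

Accumulation ratio R = 1 / (1 − e^(−kτ)) = 1 / (1 − e^(−0.02480×34.0)) = 1 / (1 − 0.4303) = 1.755
Loading dose = maintenance dose × R = 408 × 1.755 ≈ 716 mg

716 mg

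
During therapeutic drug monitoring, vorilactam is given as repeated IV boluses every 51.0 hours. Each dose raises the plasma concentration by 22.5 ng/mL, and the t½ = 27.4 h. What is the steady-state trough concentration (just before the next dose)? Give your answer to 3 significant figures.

8.54 ng/mL

k = ln 2 / 27.4 = 0.02530 h⁻¹
Fraction remaining after one interval: e^(−kτ) = e^(−0.02530 × 51.0) = 0.2752
R = 1 / (1 − 0.2752) = 1.380
Css,max = 22.5 × 1.380 = 31.04 ng/mL
Css,min = Css,max × e^(−kτ) = 31.04 × 0.2752 ≈ 8.54 ng/mL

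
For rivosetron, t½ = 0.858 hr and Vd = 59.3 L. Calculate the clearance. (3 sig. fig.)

47.9 L/hr

k = ln 2 / t½ = ln 2 / 0.858 = 0.8079 hr⁻¹
CL = k · V = 0.8079 × 59.3 ≈ 47.9 L/hr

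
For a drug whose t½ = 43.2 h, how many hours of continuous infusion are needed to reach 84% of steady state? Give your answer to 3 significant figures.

k = ln 2 / 43.2 = 0.01605 h⁻¹
f = 1 − e^(−kt)  ⇒  t = −ln(1 − f) / k
t = −ln(1 − 0.84) / 0.01605 = 1.833 / 0.01605 ≈ 114 hours

114 hours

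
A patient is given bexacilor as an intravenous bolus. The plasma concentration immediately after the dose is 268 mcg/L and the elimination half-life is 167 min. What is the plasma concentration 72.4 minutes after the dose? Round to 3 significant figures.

k = ln 2 / 167 = 0.004151 min⁻¹
72.4 min is 0.4335 half-lives, so C = 268 × (1/2)^0.4335 = 268 × 0.7404 ≈ 198 mcg/L

198 mcg/L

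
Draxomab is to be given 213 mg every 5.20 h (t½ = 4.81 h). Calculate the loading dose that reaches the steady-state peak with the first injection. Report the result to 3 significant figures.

404 mg

k = ln 2 / 4.81 = 0.1441 h⁻¹
Accumulation ratio R = 1 / (1 − e^(−kτ)) = 1 / (1 − e^(−0.1441×5.20)) = 1 / (1 − 0.4727) = 1.896
Loading dose = maintenance dose × R = 213 × 1.896 ≈ 404 mg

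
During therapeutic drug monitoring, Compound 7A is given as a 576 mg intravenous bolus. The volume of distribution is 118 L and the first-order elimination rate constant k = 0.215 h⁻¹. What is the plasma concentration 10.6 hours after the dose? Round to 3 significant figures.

C₀ = dose / V = 576 / 118 = 4.881 µg/mL
C(t) = C₀ e^(−kt) = 4.881 × e^(−0.2150 × 10.6) = 4.881 × e^(−2.279) = 4.881 × 0.1024 ≈ 0.500 µg/mL

0.500 µg/mL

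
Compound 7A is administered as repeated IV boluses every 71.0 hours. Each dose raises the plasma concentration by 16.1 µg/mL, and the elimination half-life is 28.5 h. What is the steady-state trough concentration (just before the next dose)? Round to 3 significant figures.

k = ln 2 / 28.5 = 0.02432 h⁻¹
Fraction remaining after one interval: e^(−kτ) = e^(−0.02432 × 71.0) = 0.1779
R = 1 / (1 − 0.1779) = 1.216
Css,max = 16.1 × 1.216 = 19.58 µg/mL
Css,min = Css,max × e^(−kτ) = 19.58 × 0.1779 ≈ 3.48 µg/mL

3.48 µg/mL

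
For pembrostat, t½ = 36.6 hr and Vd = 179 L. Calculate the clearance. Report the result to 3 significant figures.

3.39 L/hr

k = ln 2 / t½ = ln 2 / 36.6 = 0.01894 hr⁻¹
CL = k · V = 0.01894 × 179 ≈ 3.39 L/hr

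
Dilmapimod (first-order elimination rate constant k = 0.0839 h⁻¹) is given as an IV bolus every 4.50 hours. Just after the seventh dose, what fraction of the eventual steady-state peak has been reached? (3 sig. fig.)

0.929

f_n = 1 − e^(−nkτ) = 1 − e^(−7 × 0.08390 × 4.50) = 1 − e^(−2.643) = 1 − 0.07116 ≈ 0.929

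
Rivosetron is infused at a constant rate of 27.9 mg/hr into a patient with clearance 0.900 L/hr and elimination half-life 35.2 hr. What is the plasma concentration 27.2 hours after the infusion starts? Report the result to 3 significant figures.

Css = rate / CL = 27.9 / 0.900 = 31.00 µg/mL
k = ln 2 / 35.2 = 0.01969 hr⁻¹
C(t) = Css (1 − e^(−kt)) = 31.00 × (1 − e^(−0.5356)) = 31.00 × 0.4147 ≈ 12.9 µg/mL

12.9 µg/mL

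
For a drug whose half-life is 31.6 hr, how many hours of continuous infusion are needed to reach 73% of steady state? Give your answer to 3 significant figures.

k = ln 2 / 31.6 = 0.02194 hr⁻¹
f = 1 − e^(−kt)  ⇒  t = −ln(1 − f) / k
t = −ln(1 − 0.73) / 0.02194 = 1.309 / 0.02194 ≈ 59.7 hours

59.7 hours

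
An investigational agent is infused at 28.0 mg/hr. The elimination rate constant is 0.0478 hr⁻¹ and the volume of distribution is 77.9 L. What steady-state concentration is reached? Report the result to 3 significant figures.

7.52 µg/mL

CL = k · V = 0.0478 × 77.9 = 3.724 L/hr
Css = rate / CL = 28.0 / 3.724 ≈ 7.52 µg/mL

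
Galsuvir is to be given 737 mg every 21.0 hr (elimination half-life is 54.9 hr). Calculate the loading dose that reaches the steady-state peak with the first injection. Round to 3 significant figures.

k = ln 2 / 54.9 = 0.01263 hr⁻¹
Accumulation ratio R = 1 / (1 − e^(−kτ)) = 1 / (1 − e^(−0.01263×21.0)) = 1 / (1 − 0.7671) = 4.294
Loading dose = maintenance dose × R = 737 × 4.294 ≈ 3160 mg

3160 mg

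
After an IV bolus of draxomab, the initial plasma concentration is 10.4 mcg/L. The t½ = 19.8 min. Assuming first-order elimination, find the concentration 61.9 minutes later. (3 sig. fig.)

1.19 mcg/L

k = ln 2 / 19.8 = 0.03501 min⁻¹
C(t) = C₀ e^(−kt) = 10.4 × e^(−0.03501 × 61.9) = 10.4 × e^(−2.167) = 10.4 × 0.1145 ≈ 1.19 mcg/L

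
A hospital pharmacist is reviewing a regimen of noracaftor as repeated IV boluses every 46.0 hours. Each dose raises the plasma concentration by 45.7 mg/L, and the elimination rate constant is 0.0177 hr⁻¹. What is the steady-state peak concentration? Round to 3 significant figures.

Fraction remaining after one interval: e^(−kτ) = e^(−0.01770 × 46.0) = 0.4430
R = 1 / (1 − 0.4430) = 1.795
Css,max = 45.7 × 1.795 ≈ 82.0 mg/L

82.0 mg/L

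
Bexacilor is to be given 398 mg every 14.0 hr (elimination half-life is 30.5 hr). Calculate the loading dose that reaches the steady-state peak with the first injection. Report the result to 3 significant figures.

1460 mg

k = ln 2 / 30.5 = 0.02273 hr⁻¹
Accumulation ratio R = 1 / (1 − e^(−kτ)) = 1 / (1 − e^(−0.02273×14.0)) = 1 / (1 − 0.7275) = 3.669
Loading dose = maintenance dose × R = 398 × 3.669 ≈ 1460 mg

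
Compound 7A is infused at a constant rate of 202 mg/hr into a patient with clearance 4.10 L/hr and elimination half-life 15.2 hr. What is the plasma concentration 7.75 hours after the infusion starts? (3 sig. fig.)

Css = rate / CL = 202 / 4.10 = 49.27 µg/mL
k = ln 2 / 15.2 = 0.04560 hr⁻¹
C(t) = Css (1 − e^(−kt)) = 49.27 × (1 − e^(−0.3534)) = 49.27 × 0.2977 ≈ 14.7 µg/mL

14.7 µg/mL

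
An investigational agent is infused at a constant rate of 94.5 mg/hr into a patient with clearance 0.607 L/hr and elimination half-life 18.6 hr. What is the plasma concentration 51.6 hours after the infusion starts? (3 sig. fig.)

133 mg/L

Css = rate / CL = 94.5 / 0.607 = 155.7 mg/L
k = ln 2 / 18.6 = 0.03727 hr⁻¹
C(t) = Css (1 − e^(−kt)) = 155.7 × (1 − e^(−1.923)) = 155.7 × 0.8538 ≈ 133 mg/L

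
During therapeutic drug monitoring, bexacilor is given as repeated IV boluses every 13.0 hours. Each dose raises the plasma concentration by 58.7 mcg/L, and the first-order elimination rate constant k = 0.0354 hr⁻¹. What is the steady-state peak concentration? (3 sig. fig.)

159 mcg/L

Fraction remaining after one interval: e^(−kτ) = e^(−0.03540 × 13.0) = 0.6312
R = 1 / (1 − 0.6312) = 2.711
Css,max = 58.7 × 2.711 ≈ 159 mcg/L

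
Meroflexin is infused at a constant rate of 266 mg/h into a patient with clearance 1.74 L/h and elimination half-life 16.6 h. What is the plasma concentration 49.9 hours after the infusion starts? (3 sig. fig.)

Css = rate / CL = 266 / 1.74 = 152.9 µg/mL
k = ln 2 / 16.6 = 0.04176 h⁻¹
C(t) = Css (1 − e^(−kt)) = 152.9 × (1 − e^(−2.084)) = 152.9 × 0.8755 ≈ 134 µg/mL

134 µg/mL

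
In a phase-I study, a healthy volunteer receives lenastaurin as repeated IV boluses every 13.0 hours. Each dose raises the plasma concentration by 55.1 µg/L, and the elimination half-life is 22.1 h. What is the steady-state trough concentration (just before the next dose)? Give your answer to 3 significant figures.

k = ln 2 / 22.1 = 0.03136 h⁻¹
Fraction remaining after one interval: e^(−kτ) = e^(−0.03136 × 13.0) = 0.6652
R = 1 / (1 − 0.6652) = 2.986
Css,max = 55.1 × 2.986 = 164.6 µg/L
Css,min = Css,max × e^(−kτ) = 164.6 × 0.6652 ≈ 109 µg/L

109 µg/L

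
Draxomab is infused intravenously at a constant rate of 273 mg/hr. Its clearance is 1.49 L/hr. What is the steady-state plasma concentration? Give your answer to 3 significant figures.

183 µg/mL

Css = infusion rate / CL = 273 / 1.49 ≈ 183 µg/mL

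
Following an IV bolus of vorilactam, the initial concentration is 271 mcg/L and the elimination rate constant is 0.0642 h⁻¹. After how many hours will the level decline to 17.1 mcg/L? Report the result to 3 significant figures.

43.0 hours

C(t) = C₀ e^(−kt)  ⇒  t = ln(C₀/C) / k
t = ln(271/17.1) / 0.06420 = 2.763 / 0.06420 ≈ 43.0 hours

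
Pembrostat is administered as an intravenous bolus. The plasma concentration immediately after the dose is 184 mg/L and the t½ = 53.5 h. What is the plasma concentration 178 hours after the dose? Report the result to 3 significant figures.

18.3 mg/L

k = ln 2 / 53.5 = 0.01296 h⁻¹
178 h is 3.327 half-lives, so C = 184 × (1/2)^3.327 = 184 × 0.09964 ≈ 18.3 mg/L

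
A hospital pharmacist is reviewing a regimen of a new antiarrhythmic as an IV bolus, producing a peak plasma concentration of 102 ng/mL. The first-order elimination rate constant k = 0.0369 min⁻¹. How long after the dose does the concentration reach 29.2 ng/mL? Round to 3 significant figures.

33.9 minutes

C(t) = C₀ e^(−kt)  ⇒  t = ln(C₀/C) / k
t = ln(102/29.2) / 0.03690 = 1.251 / 0.03690 ≈ 33.9 minutes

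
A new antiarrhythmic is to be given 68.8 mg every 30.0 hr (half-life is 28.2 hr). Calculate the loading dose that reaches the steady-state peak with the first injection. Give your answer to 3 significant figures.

k = ln 2 / 28.2 = 0.02458 hr⁻¹
Accumulation ratio R = 1 / (1 − e^(−kτ)) = 1 / (1 − e^(−0.02458×30.0)) = 1 / (1 − 0.4784) = 1.917
Loading dose = maintenance dose × R = 68.8 × 1.917 ≈ 132 mg

132 mg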